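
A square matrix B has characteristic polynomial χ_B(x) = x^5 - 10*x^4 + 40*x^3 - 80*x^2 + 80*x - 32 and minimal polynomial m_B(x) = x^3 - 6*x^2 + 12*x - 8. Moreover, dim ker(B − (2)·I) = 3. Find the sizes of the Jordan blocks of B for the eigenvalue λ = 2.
Block sizes for λ = 2: [3, 1, 1]

Step 1 — from the characteristic polynomial, algebraic multiplicity of λ = 2 is 5. From dim ker(B − (2)·I) = 3, there are exactly 3 Jordan blocks for λ = 2.
Step 2 — from the minimal polynomial, the factor (x − 2)^3 tells us the largest block for λ = 2 has size 3.
Step 3 — with total size 5, 3 blocks, and largest block 3, the block sizes (in nonincreasing order) are [3, 1, 1].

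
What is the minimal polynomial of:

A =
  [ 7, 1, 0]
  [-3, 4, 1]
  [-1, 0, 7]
x^3 - 18*x^2 + 108*x - 216

The characteristic polynomial is χ_A(x) = (x - 6)^3, so the eigenvalues are known. The minimal polynomial is
  m_A(x) = Π_λ (x − λ)^{k_λ}
where k_λ is the size of the *largest* Jordan block for λ (equivalently, the smallest k with (A − λI)^k v = 0 for every generalised eigenvector v of λ).

  λ = 6: largest Jordan block has size 3, contributing (x − 6)^3

So m_A(x) = (x - 6)^3 = x^3 - 18*x^2 + 108*x - 216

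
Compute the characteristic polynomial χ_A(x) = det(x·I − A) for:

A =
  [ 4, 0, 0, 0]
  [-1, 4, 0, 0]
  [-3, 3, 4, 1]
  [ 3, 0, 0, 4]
x^4 - 16*x^3 + 96*x^2 - 256*x + 256

Expanding det(x·I − A) (e.g. by cofactor expansion or by noting that A is similar to its Jordan form J, which has the same characteristic polynomial as A) gives
  χ_A(x) = x^4 - 16*x^3 + 96*x^2 - 256*x + 256
which factors as (x - 4)^4. The eigenvalues (with algebraic multiplicities) are λ = 4 with multiplicity 4.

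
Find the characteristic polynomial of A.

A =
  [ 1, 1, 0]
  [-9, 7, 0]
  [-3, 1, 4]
x^3 - 12*x^2 + 48*x - 64

Expanding det(x·I − A) (e.g. by cofactor expansion or by noting that A is similar to its Jordan form J, which has the same characteristic polynomial as A) gives
  χ_A(x) = x^3 - 12*x^2 + 48*x - 64
which factors as (x - 4)^3. The eigenvalues (with algebraic multiplicities) are λ = 4 with multiplicity 3.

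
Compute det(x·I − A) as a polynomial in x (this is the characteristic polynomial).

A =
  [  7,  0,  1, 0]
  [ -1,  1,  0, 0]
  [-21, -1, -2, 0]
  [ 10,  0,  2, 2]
x^4 - 8*x^3 + 24*x^2 - 32*x + 16

Expanding det(x·I − A) (e.g. by cofactor expansion or by noting that A is similar to its Jordan form J, which has the same characteristic polynomial as A) gives
  χ_A(x) = x^4 - 8*x^3 + 24*x^2 - 32*x + 16
which factors as (x - 2)^4. The eigenvalues (with algebraic multiplicities) are λ = 2 with multiplicity 4.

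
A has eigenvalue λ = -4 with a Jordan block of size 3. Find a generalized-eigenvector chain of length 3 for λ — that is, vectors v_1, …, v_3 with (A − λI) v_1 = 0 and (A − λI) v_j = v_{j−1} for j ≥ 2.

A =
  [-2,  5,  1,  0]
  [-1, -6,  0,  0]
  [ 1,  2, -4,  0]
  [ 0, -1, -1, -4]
A Jordan chain for λ = -4 of length 3:
v_1 = (2, -1, 1, 0)ᵀ
v_2 = (5, -2, 2, -1)ᵀ
v_3 = (0, 1, 0, 0)ᵀ

Let N = A − (-4)·I. We want v_3 with N^3 v_3 = 0 but N^2 v_3 ≠ 0; then v_{j-1} := N · v_j for j = 3, …, 2.

Pick v_3 = (0, 1, 0, 0)ᵀ.
Then v_2 = N · v_3 = (5, -2, 2, -1)ᵀ.
Then v_1 = N · v_2 = (2, -1, 1, 0)ᵀ.

Sanity check: (A − (-4)·I) v_1 = (0, 0, 0, 0)ᵀ = 0. ✓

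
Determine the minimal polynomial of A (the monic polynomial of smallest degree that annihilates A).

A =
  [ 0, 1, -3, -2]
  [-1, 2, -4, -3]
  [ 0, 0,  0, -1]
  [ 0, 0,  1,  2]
x^2 - 2*x + 1

The characteristic polynomial is χ_A(x) = (x - 1)^4, so the eigenvalues are known. The minimal polynomial is
  m_A(x) = Π_λ (x − λ)^{k_λ}
where k_λ is the size of the *largest* Jordan block for λ (equivalently, the smallest k with (A − λI)^k v = 0 for every generalised eigenvector v of λ).

  λ = 1: largest Jordan block has size 2, contributing (x − 1)^2

So m_A(x) = (x - 1)^2 = x^2 - 2*x + 1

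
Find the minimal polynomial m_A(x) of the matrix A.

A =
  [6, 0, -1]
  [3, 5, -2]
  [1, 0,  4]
x^3 - 15*x^2 + 75*x - 125

The characteristic polynomial is χ_A(x) = (x - 5)^3, so the eigenvalues are known. The minimal polynomial is
  m_A(x) = Π_λ (x − λ)^{k_λ}
where k_λ is the size of the *largest* Jordan block for λ (equivalently, the smallest k with (A − λI)^k v = 0 for every generalised eigenvector v of λ).

  λ = 5: largest Jordan block has size 3, contributing (x − 5)^3

So m_A(x) = (x - 5)^3 = x^3 - 15*x^2 + 75*x - 125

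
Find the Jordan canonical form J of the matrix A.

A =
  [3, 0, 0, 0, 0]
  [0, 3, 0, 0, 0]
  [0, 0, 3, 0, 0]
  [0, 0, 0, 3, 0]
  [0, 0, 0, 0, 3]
J_1(3) ⊕ J_1(3) ⊕ J_1(3) ⊕ J_1(3) ⊕ J_1(3)

The characteristic polynomial is
  det(x·I − A) = x^5 - 15*x^4 + 90*x^3 - 270*x^2 + 405*x - 243 = (x - 3)^5

Eigenvalues and multiplicities (the geometric multiplicity of λ is n − rank(A − λI), which equals the number of Jordan blocks for λ):
  λ = 3: algebraic multiplicity = 5, geometric multiplicity = 5

Determining the block sizes for each eigenvalue:
  λ = 3: gm = am = 5, so every block has size 1 → block sizes [1, 1, 1, 1, 1]

Assembling the blocks gives a Jordan form
J =
  [3, 0, 0, 0, 0]
  [0, 3, 0, 0, 0]
  [0, 0, 3, 0, 0]
  [0, 0, 0, 3, 0]
  [0, 0, 0, 0, 3]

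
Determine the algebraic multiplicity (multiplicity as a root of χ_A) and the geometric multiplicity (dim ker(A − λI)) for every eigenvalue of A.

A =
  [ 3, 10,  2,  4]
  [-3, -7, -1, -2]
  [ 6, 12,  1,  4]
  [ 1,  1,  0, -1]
λ = -1: alg = 4, geom = 2

Step 1 — factor the characteristic polynomial to read off the algebraic multiplicities:
  χ_A(x) = (x + 1)^4

Step 2 — compute geometric multiplicities via the rank-nullity identity g(λ) = n − rank(A − λI):
  rank(A − (-1)·I) = 2, so dim ker(A − (-1)·I) = n − 2 = 2

Summary:
  λ = -1: algebraic multiplicity = 4, geometric multiplicity = 2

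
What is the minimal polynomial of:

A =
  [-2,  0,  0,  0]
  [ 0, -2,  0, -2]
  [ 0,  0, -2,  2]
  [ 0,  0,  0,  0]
x^2 + 2*x

The characteristic polynomial is χ_A(x) = x*(x + 2)^3, so the eigenvalues are known. The minimal polynomial is
  m_A(x) = Π_λ (x − λ)^{k_λ}
where k_λ is the size of the *largest* Jordan block for λ (equivalently, the smallest k with (A − λI)^k v = 0 for every generalised eigenvector v of λ).

  λ = -2: largest Jordan block has size 1, contributing (x + 2)
  λ = 0: largest Jordan block has size 1, contributing (x − 0)

So m_A(x) = x*(x + 2) = x^2 + 2*x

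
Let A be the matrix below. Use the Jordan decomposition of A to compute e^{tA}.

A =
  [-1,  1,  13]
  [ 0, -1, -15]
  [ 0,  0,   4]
e^{tA} =
  [exp(-t), t*exp(-t), 3*t*exp(-t) + 2*exp(4*t) - 2*exp(-t)]
  [0, exp(-t), -3*exp(4*t) + 3*exp(-t)]
  [0, 0, exp(4*t)]

Strategy: write A = P · J · P⁻¹ where J is a Jordan canonical form, so e^{tA} = P · e^{tJ} · P⁻¹, and e^{tJ} can be computed block-by-block.

A has Jordan form
J =
  [-1,  1, 0]
  [ 0, -1, 0]
  [ 0,  0, 4]
(up to reordering of blocks).

Per-block formulas:
  For a 1×1 block at λ = 4: exp(t · [4]) = [e^(4t)].
  For a 2×2 Jordan block J_2(-1): exp(t · J_2(-1)) = e^(-1t)·(I + t·N), where N is the 2×2 nilpotent shift.

After assembling e^{tJ} and conjugating by P, we get:

e^{tA} =
  [exp(-t), t*exp(-t), 3*t*exp(-t) + 2*exp(4*t) - 2*exp(-t)]
  [0, exp(-t), -3*exp(4*t) + 3*exp(-t)]
  [0, 0, exp(4*t)]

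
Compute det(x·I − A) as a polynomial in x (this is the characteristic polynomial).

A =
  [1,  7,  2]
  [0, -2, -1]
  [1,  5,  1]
x^3

Expanding det(x·I − A) (e.g. by cofactor expansion or by noting that A is similar to its Jordan form J, which has the same characteristic polynomial as A) gives
  χ_A(x) = x^3
which factors as x^3. The eigenvalues (with algebraic multiplicities) are λ = 0 with multiplicity 3.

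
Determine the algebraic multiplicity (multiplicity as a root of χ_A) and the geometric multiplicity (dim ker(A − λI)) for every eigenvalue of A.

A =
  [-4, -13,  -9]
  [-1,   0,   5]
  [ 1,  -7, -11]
λ = -5: alg = 3, geom = 1

Step 1 — factor the characteristic polynomial to read off the algebraic multiplicities:
  χ_A(x) = (x + 5)^3

Step 2 — compute geometric multiplicities via the rank-nullity identity g(λ) = n − rank(A − λI):
  rank(A − (-5)·I) = 2, so dim ker(A − (-5)·I) = n − 2 = 1

Summary:
  λ = -5: algebraic multiplicity = 3, geometric multiplicity = 1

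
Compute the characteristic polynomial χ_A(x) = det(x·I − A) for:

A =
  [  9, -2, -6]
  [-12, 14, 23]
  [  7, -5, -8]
x^3 - 15*x^2 + 75*x - 125

Expanding det(x·I − A) (e.g. by cofactor expansion or by noting that A is similar to its Jordan form J, which has the same characteristic polynomial as A) gives
  χ_A(x) = x^3 - 15*x^2 + 75*x - 125
which factors as (x - 5)^3. The eigenvalues (with algebraic multiplicities) are λ = 5 with multiplicity 3.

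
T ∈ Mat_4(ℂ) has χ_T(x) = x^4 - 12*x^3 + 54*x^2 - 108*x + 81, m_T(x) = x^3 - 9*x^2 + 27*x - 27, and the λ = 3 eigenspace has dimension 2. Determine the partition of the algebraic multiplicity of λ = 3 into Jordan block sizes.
Block sizes for λ = 3: [3, 1]

Step 1 — from the characteristic polynomial, algebraic multiplicity of λ = 3 is 4. From dim ker(T − (3)·I) = 2, there are exactly 2 Jordan blocks for λ = 3.
Step 2 — from the minimal polynomial, the factor (x − 3)^3 tells us the largest block for λ = 3 has size 3.
Step 3 — with total size 4, 2 blocks, and largest block 3, the block sizes (in nonincreasing order) are [3, 1].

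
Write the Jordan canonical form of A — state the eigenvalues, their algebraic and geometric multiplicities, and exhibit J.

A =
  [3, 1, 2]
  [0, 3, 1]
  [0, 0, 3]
J_3(3)

The characteristic polynomial is
  det(x·I − A) = x^3 - 9*x^2 + 27*x - 27 = (x - 3)^3

Eigenvalues and multiplicities (the geometric multiplicity of λ is n − rank(A − λI), which equals the number of Jordan blocks for λ):
  λ = 3: algebraic multiplicity = 3, geometric multiplicity = 1

Determining the block sizes for each eigenvalue:
  λ = 3: one block (gm = 1), so the single block has size am = 3 → block sizes [3]

Assembling the blocks gives a Jordan form
J =
  [3, 1, 0]
  [0, 3, 1]
  [0, 0, 3]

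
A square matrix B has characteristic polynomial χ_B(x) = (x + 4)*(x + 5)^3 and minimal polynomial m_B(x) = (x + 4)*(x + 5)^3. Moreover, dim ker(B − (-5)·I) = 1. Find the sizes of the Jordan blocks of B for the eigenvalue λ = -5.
Block sizes for λ = -5: [3]

Step 1 — from the characteristic polynomial, algebraic multiplicity of λ = -5 is 3. From dim ker(B − (-5)·I) = 1, there are exactly 1 Jordan blocks for λ = -5.
Step 2 — from the minimal polynomial, the factor (x + 5)^3 tells us the largest block for λ = -5 has size 3.
Step 3 — with total size 3, 1 blocks, and largest block 3, the block sizes (in nonincreasing order) are [3].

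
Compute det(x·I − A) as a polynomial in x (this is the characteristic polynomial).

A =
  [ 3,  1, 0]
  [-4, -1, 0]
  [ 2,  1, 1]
x^3 - 3*x^2 + 3*x - 1

Expanding det(x·I − A) (e.g. by cofactor expansion or by noting that A is similar to its Jordan form J, which has the same characteristic polynomial as A) gives
  χ_A(x) = x^3 - 3*x^2 + 3*x - 1
which factors as (x - 1)^3. The eigenvalues (with algebraic multiplicities) are λ = 1 with multiplicity 3.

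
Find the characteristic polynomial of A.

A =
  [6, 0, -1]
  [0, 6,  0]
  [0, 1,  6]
x^3 - 18*x^2 + 108*x - 216

Expanding det(x·I − A) (e.g. by cofactor expansion or by noting that A is similar to its Jordan form J, which has the same characteristic polynomial as A) gives
  χ_A(x) = x^3 - 18*x^2 + 108*x - 216
which factors as (x - 6)^3. The eigenvalues (with algebraic multiplicities) are λ = 6 with multiplicity 3.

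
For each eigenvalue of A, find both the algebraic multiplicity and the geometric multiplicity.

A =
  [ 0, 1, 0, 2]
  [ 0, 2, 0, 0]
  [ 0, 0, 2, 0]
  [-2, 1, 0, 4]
λ = 2: alg = 4, geom = 3

Step 1 — factor the characteristic polynomial to read off the algebraic multiplicities:
  χ_A(x) = (x - 2)^4

Step 2 — compute geometric multiplicities via the rank-nullity identity g(λ) = n − rank(A − λI):
  rank(A − (2)·I) = 1, so dim ker(A − (2)·I) = n − 1 = 3

Summary:
  λ = 2: algebraic multiplicity = 4, geometric multiplicity = 3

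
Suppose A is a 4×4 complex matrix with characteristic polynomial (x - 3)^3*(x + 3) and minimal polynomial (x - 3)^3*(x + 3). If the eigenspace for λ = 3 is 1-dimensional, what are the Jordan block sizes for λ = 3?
Block sizes for λ = 3: [3]

Step 1 — from the characteristic polynomial, algebraic multiplicity of λ = 3 is 3. From dim ker(A − (3)·I) = 1, there are exactly 1 Jordan blocks for λ = 3.
Step 2 — from the minimal polynomial, the factor (x − 3)^3 tells us the largest block for λ = 3 has size 3.
Step 3 — with total size 3, 1 blocks, and largest block 3, the block sizes (in nonincreasing order) are [3].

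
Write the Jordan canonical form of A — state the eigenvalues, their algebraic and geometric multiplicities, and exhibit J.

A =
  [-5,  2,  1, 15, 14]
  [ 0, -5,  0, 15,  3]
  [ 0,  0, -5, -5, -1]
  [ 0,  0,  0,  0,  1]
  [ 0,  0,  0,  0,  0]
J_2(-5) ⊕ J_1(-5) ⊕ J_2(0)

The characteristic polynomial is
  det(x·I − A) = x^5 + 15*x^4 + 75*x^3 + 125*x^2 = x^2*(x + 5)^3

Eigenvalues and multiplicities (the geometric multiplicity of λ is n − rank(A − λI), which equals the number of Jordan blocks for λ):
  λ = -5: algebraic multiplicity = 3, geometric multiplicity = 2
  λ = 0: algebraic multiplicity = 2, geometric multiplicity = 1

Determining the block sizes for each eigenvalue:
  λ = -5: 2 blocks summing to 3 forces exactly one block of size 2 and the rest size 1 → block sizes [2, 1]
  λ = 0: one block (gm = 1), so the single block has size am = 2 → block sizes [2]

Assembling the blocks gives a Jordan form
J =
  [-5,  1,  0, 0, 0]
  [ 0, -5,  0, 0, 0]
  [ 0,  0, -5, 0, 0]
  [ 0,  0,  0, 0, 1]
  [ 0,  0,  0, 0, 0]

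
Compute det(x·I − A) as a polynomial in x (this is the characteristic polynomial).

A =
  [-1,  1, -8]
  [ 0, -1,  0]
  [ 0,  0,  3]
x^3 - x^2 - 5*x - 3

Expanding det(x·I − A) (e.g. by cofactor expansion or by noting that A is similar to its Jordan form J, which has the same characteristic polynomial as A) gives
  χ_A(x) = x^3 - x^2 - 5*x - 3
which factors as (x - 3)*(x + 1)^2. The eigenvalues (with algebraic multiplicities) are λ = -1 with multiplicity 2, λ = 3 with multiplicity 1.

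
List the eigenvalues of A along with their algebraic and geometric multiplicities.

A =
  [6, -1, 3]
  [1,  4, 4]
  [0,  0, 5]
λ = 5: alg = 3, geom = 1

Step 1 — factor the characteristic polynomial to read off the algebraic multiplicities:
  χ_A(x) = (x - 5)^3

Step 2 — compute geometric multiplicities via the rank-nullity identity g(λ) = n − rank(A − λI):
  rank(A − (5)·I) = 2, so dim ker(A − (5)·I) = n − 2 = 1

Summary:
  λ = 5: algebraic multiplicity = 3, geometric multiplicity = 1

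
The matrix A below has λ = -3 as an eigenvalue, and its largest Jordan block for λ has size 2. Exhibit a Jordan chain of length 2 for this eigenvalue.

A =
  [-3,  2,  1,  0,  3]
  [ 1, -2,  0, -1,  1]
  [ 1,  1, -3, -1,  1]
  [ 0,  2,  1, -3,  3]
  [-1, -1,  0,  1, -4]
A Jordan chain for λ = -3 of length 2:
v_1 = (0, 1, 1, 0, -1)ᵀ
v_2 = (1, 0, 0, 0, 0)ᵀ

Let N = A − (-3)·I. We want v_2 with N^2 v_2 = 0 but N^1 v_2 ≠ 0; then v_{j-1} := N · v_j for j = 2, …, 2.

Pick v_2 = (1, 0, 0, 0, 0)ᵀ.
Then v_1 = N · v_2 = (0, 1, 1, 0, -1)ᵀ.

Sanity check: (A − (-3)·I) v_1 = (0, 0, 0, 0, 0)ᵀ = 0. ✓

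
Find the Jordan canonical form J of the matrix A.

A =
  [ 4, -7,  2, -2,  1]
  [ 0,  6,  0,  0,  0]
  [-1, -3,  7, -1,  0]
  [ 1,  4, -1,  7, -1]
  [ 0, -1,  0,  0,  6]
J_3(6) ⊕ J_2(6)

The characteristic polynomial is
  det(x·I − A) = x^5 - 30*x^4 + 360*x^3 - 2160*x^2 + 6480*x - 7776 = (x - 6)^5

Eigenvalues and multiplicities (the geometric multiplicity of λ is n − rank(A − λI), which equals the number of Jordan blocks for λ):
  λ = 6: algebraic multiplicity = 5, geometric multiplicity = 2

Determining the block sizes for each eigenvalue:
  λ = 6: with am = 5 and gm = 2, the partition is not yet determined (e.g. several partitions of 5 into 2 parts exist). Let N = A − (6)·I. Computing rank(N^1) = 3, rank(N^2) = 1, rank(N^3) = 0; the number of blocks of size ≥ j is rank(N^{j−1}) − rank(N^j), giving [2, 2, 1]. So we have 1 block(s) of size 3, 1 block(s) of size 2 → block sizes [3, 2]

Assembling the blocks gives a Jordan form
J =
  [6, 1, 0, 0, 0]
  [0, 6, 1, 0, 0]
  [0, 0, 6, 0, 0]
  [0, 0, 0, 6, 1]
  [0, 0, 0, 0, 6]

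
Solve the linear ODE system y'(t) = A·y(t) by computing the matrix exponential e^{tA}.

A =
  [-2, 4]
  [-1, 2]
e^{tA} =
  [1 - 2*t, 4*t]
  [-t, 2*t + 1]

Strategy: write A = P · J · P⁻¹ where J is a Jordan canonical form, so e^{tA} = P · e^{tJ} · P⁻¹, and e^{tJ} can be computed block-by-block.

A has Jordan form
J =
  [0, 1]
  [0, 0]
(up to reordering of blocks).

Per-block formulas:
  For a 2×2 Jordan block J_2(0): exp(t · J_2(0)) = e^(0t)·(I + t·N), where N is the 2×2 nilpotent shift.

After assembling e^{tJ} and conjugating by P, we get:

e^{tA} =
  [1 - 2*t, 4*t]
  [-t, 2*t + 1]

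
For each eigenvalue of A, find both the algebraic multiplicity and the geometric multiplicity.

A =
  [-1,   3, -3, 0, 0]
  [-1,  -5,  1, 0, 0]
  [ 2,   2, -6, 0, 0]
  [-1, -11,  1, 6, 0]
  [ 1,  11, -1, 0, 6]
λ = -4: alg = 3, geom = 2; λ = 6: alg = 2, geom = 2

Step 1 — factor the characteristic polynomial to read off the algebraic multiplicities:
  χ_A(x) = (x - 6)^2*(x + 4)^3

Step 2 — compute geometric multiplicities via the rank-nullity identity g(λ) = n − rank(A − λI):
  rank(A − (-4)·I) = 3, so dim ker(A − (-4)·I) = n − 3 = 2
  rank(A − (6)·I) = 3, so dim ker(A − (6)·I) = n − 3 = 2

Summary:
  λ = -4: algebraic multiplicity = 3, geometric multiplicity = 2
  λ = 6: algebraic multiplicity = 2, geometric multiplicity = 2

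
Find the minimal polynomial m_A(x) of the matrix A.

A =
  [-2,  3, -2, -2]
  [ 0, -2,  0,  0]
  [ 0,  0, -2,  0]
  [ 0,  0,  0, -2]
x^2 + 4*x + 4

The characteristic polynomial is χ_A(x) = (x + 2)^4, so the eigenvalues are known. The minimal polynomial is
  m_A(x) = Π_λ (x − λ)^{k_λ}
where k_λ is the size of the *largest* Jordan block for λ (equivalently, the smallest k with (A − λI)^k v = 0 for every generalised eigenvector v of λ).

  λ = -2: largest Jordan block has size 2, contributing (x + 2)^2

So m_A(x) = (x + 2)^2 = x^2 + 4*x + 4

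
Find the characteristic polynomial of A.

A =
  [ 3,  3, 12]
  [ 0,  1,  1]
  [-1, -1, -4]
x^3

Expanding det(x·I − A) (e.g. by cofactor expansion or by noting that A is similar to its Jordan form J, which has the same characteristic polynomial as A) gives
  χ_A(x) = x^3
which factors as x^3. The eigenvalues (with algebraic multiplicities) are λ = 0 with multiplicity 3.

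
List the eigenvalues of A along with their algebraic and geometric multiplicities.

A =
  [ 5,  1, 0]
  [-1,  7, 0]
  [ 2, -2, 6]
λ = 6: alg = 3, geom = 2

Step 1 — factor the characteristic polynomial to read off the algebraic multiplicities:
  χ_A(x) = (x - 6)^3

Step 2 — compute geometric multiplicities via the rank-nullity identity g(λ) = n − rank(A − λI):
  rank(A − (6)·I) = 1, so dim ker(A − (6)·I) = n − 1 = 2

Summary:
  λ = 6: algebraic multiplicity = 3, geometric multiplicity = 2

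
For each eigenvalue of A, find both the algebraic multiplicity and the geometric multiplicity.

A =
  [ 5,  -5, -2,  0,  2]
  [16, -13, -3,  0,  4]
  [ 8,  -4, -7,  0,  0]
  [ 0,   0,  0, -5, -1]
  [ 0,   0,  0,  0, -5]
λ = -5: alg = 5, geom = 2

Step 1 — factor the characteristic polynomial to read off the algebraic multiplicities:
  χ_A(x) = (x + 5)^5

Step 2 — compute geometric multiplicities via the rank-nullity identity g(λ) = n − rank(A − λI):
  rank(A − (-5)·I) = 3, so dim ker(A − (-5)·I) = n − 3 = 2

Summary:
  λ = -5: algebraic multiplicity = 5, geometric multiplicity = 2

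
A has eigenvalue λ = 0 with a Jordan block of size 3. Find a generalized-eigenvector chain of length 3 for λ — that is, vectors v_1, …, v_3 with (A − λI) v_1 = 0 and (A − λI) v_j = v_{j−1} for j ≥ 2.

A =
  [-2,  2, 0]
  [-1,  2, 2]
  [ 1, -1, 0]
A Jordan chain for λ = 0 of length 3:
v_1 = (2, 2, -1)ᵀ
v_2 = (-2, -1, 1)ᵀ
v_3 = (1, 0, 0)ᵀ

Let N = A − (0)·I. We want v_3 with N^3 v_3 = 0 but N^2 v_3 ≠ 0; then v_{j-1} := N · v_j for j = 3, …, 2.

Pick v_3 = (1, 0, 0)ᵀ.
Then v_2 = N · v_3 = (-2, -1, 1)ᵀ.
Then v_1 = N · v_2 = (2, 2, -1)ᵀ.

Sanity check: (A − (0)·I) v_1 = (0, 0, 0)ᵀ = 0. ✓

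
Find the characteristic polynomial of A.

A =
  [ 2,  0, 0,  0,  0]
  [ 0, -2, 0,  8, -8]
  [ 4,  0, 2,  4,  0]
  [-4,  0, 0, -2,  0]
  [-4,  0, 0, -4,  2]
x^5 - 2*x^4 - 8*x^3 + 16*x^2 + 16*x - 32

Expanding det(x·I − A) (e.g. by cofactor expansion or by noting that A is similar to its Jordan form J, which has the same characteristic polynomial as A) gives
  χ_A(x) = x^5 - 2*x^4 - 8*x^3 + 16*x^2 + 16*x - 32
which factors as (x - 2)^3*(x + 2)^2. The eigenvalues (with algebraic multiplicities) are λ = -2 with multiplicity 2, λ = 2 with multiplicity 3.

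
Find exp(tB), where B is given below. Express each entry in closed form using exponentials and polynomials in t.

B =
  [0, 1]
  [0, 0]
e^{tB} =
  [1, t]
  [0, 1]

Strategy: write B = P · J · P⁻¹ where J is a Jordan canonical form, so e^{tB} = P · e^{tJ} · P⁻¹, and e^{tJ} can be computed block-by-block.

B has Jordan form
J =
  [0, 1]
  [0, 0]
(up to reordering of blocks).

Per-block formulas:
  For a 2×2 Jordan block J_2(0): exp(t · J_2(0)) = e^(0t)·(I + t·N), where N is the 2×2 nilpotent shift.

After assembling e^{tJ} and conjugating by P, we get:

e^{tB} =
  [1, t]
  [0, 1]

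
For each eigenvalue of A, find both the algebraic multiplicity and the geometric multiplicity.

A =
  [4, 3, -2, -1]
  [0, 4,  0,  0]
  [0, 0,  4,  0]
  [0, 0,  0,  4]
λ = 4: alg = 4, geom = 3

Step 1 — factor the characteristic polynomial to read off the algebraic multiplicities:
  χ_A(x) = (x - 4)^4

Step 2 — compute geometric multiplicities via the rank-nullity identity g(λ) = n − rank(A − λI):
  rank(A − (4)·I) = 1, so dim ker(A − (4)·I) = n − 1 = 3

Summary:
  λ = 4: algebraic multiplicity = 4, geometric multiplicity = 3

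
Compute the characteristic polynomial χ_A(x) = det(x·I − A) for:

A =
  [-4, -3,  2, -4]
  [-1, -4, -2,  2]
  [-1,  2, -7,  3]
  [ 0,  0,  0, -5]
x^4 + 20*x^3 + 150*x^2 + 500*x + 625

Expanding det(x·I − A) (e.g. by cofactor expansion or by noting that A is similar to its Jordan form J, which has the same characteristic polynomial as A) gives
  χ_A(x) = x^4 + 20*x^3 + 150*x^2 + 500*x + 625
which factors as (x + 5)^4. The eigenvalues (with algebraic multiplicities) are λ = -5 with multiplicity 4.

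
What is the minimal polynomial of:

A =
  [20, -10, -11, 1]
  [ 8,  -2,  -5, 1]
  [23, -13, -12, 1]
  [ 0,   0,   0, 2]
x^3 - 6*x^2 + 12*x - 8

The characteristic polynomial is χ_A(x) = (x - 2)^4, so the eigenvalues are known. The minimal polynomial is
  m_A(x) = Π_λ (x − λ)^{k_λ}
where k_λ is the size of the *largest* Jordan block for λ (equivalently, the smallest k with (A − λI)^k v = 0 for every generalised eigenvector v of λ).

  λ = 2: largest Jordan block has size 3, contributing (x − 2)^3

So m_A(x) = (x - 2)^3 = x^3 - 6*x^2 + 12*x - 8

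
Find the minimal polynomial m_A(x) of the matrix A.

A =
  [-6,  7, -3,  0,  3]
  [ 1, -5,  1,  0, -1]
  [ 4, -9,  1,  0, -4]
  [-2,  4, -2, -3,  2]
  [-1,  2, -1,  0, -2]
x^3 + 9*x^2 + 27*x + 27

The characteristic polynomial is χ_A(x) = (x + 3)^5, so the eigenvalues are known. The minimal polynomial is
  m_A(x) = Π_λ (x − λ)^{k_λ}
where k_λ is the size of the *largest* Jordan block for λ (equivalently, the smallest k with (A − λI)^k v = 0 for every generalised eigenvector v of λ).

  λ = -3: largest Jordan block has size 3, contributing (x + 3)^3

So m_A(x) = (x + 3)^3 = x^3 + 9*x^2 + 27*x + 27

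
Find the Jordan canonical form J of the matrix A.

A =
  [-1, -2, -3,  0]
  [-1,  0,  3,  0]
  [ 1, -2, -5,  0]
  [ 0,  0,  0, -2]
J_2(-2) ⊕ J_1(-2) ⊕ J_1(-2)

The characteristic polynomial is
  det(x·I − A) = x^4 + 8*x^3 + 24*x^2 + 32*x + 16 = (x + 2)^4

Eigenvalues and multiplicities (the geometric multiplicity of λ is n − rank(A − λI), which equals the number of Jordan blocks for λ):
  λ = -2: algebraic multiplicity = 4, geometric multiplicity = 3

Determining the block sizes for each eigenvalue:
  λ = -2: 3 blocks summing to 4 forces exactly one block of size 2 and the rest size 1 → block sizes [2, 1, 1]

Assembling the blocks gives a Jordan form
J =
  [-2,  1,  0,  0]
  [ 0, -2,  0,  0]
  [ 0,  0, -2,  0]
  [ 0,  0,  0, -2]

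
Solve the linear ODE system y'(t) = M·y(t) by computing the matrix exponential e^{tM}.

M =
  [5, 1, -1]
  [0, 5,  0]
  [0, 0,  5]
e^{tM} =
  [exp(5*t), t*exp(5*t), -t*exp(5*t)]
  [0, exp(5*t), 0]
  [0, 0, exp(5*t)]

Strategy: write M = P · J · P⁻¹ where J is a Jordan canonical form, so e^{tM} = P · e^{tJ} · P⁻¹, and e^{tJ} can be computed block-by-block.

M has Jordan form
J =
  [5, 1, 0]
  [0, 5, 0]
  [0, 0, 5]
(up to reordering of blocks).

Per-block formulas:
  For a 1×1 block at λ = 5: exp(t · [5]) = [e^(5t)].
  For a 2×2 Jordan block J_2(5): exp(t · J_2(5)) = e^(5t)·(I + t·N), where N is the 2×2 nilpotent shift.

After assembling e^{tJ} and conjugating by P, we get:

e^{tM} =
  [exp(5*t), t*exp(5*t), -t*exp(5*t)]
  [0, exp(5*t), 0]
  [0, 0, exp(5*t)]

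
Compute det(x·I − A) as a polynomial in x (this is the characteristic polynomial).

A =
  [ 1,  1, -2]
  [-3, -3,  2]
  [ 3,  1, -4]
x^3 + 6*x^2 + 12*x + 8

Expanding det(x·I − A) (e.g. by cofactor expansion or by noting that A is similar to its Jordan form J, which has the same characteristic polynomial as A) gives
  χ_A(x) = x^3 + 6*x^2 + 12*x + 8
which factors as (x + 2)^3. The eigenvalues (with algebraic multiplicities) are λ = -2 with multiplicity 3.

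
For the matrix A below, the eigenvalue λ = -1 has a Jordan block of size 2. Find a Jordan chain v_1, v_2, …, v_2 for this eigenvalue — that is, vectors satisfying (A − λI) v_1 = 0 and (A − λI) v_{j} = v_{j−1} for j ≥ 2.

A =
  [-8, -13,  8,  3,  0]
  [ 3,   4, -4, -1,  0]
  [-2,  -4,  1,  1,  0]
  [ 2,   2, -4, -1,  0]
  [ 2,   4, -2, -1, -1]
A Jordan chain for λ = -1 of length 2:
v_1 = (-7, 3, -2, 2, 2)ᵀ
v_2 = (1, 0, 0, 0, 0)ᵀ

Let N = A − (-1)·I. We want v_2 with N^2 v_2 = 0 but N^1 v_2 ≠ 0; then v_{j-1} := N · v_j for j = 2, …, 2.

Pick v_2 = (1, 0, 0, 0, 0)ᵀ.
Then v_1 = N · v_2 = (-7, 3, -2, 2, 2)ᵀ.

Sanity check: (A − (-1)·I) v_1 = (0, 0, 0, 0, 0)ᵀ = 0. ✓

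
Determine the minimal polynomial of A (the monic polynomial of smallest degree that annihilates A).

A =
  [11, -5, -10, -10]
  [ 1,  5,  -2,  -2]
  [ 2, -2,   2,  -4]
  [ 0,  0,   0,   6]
x^2 - 12*x + 36

The characteristic polynomial is χ_A(x) = (x - 6)^4, so the eigenvalues are known. The minimal polynomial is
  m_A(x) = Π_λ (x − λ)^{k_λ}
where k_λ is the size of the *largest* Jordan block for λ (equivalently, the smallest k with (A − λI)^k v = 0 for every generalised eigenvector v of λ).

  λ = 6: largest Jordan block has size 2, contributing (x − 6)^2

So m_A(x) = (x - 6)^2 = x^2 - 12*x + 36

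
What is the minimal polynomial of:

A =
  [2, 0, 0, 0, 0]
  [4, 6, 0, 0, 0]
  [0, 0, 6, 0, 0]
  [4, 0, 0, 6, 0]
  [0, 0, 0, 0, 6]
x^2 - 8*x + 12

The characteristic polynomial is χ_A(x) = (x - 6)^4*(x - 2), so the eigenvalues are known. The minimal polynomial is
  m_A(x) = Π_λ (x − λ)^{k_λ}
where k_λ is the size of the *largest* Jordan block for λ (equivalently, the smallest k with (A − λI)^k v = 0 for every generalised eigenvector v of λ).

  λ = 2: largest Jordan block has size 1, contributing (x − 2)
  λ = 6: largest Jordan block has size 1, contributing (x − 6)

So m_A(x) = (x - 6)*(x - 2) = x^2 - 8*x + 12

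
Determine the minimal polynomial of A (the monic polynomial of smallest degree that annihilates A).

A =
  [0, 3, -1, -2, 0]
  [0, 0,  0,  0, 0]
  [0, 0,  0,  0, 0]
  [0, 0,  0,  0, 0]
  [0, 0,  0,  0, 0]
x^2

The characteristic polynomial is χ_A(x) = x^5, so the eigenvalues are known. The minimal polynomial is
  m_A(x) = Π_λ (x − λ)^{k_λ}
where k_λ is the size of the *largest* Jordan block for λ (equivalently, the smallest k with (A − λI)^k v = 0 for every generalised eigenvector v of λ).

  λ = 0: largest Jordan block has size 2, contributing (x − 0)^2

So m_A(x) = x^2 = x^2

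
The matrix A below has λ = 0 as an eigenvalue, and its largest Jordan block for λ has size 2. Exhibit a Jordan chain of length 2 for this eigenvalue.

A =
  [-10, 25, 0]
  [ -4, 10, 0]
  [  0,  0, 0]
A Jordan chain for λ = 0 of length 2:
v_1 = (-10, -4, 0)ᵀ
v_2 = (1, 0, 0)ᵀ

Let N = A − (0)·I. We want v_2 with N^2 v_2 = 0 but N^1 v_2 ≠ 0; then v_{j-1} := N · v_j for j = 2, …, 2.

Pick v_2 = (1, 0, 0)ᵀ.
Then v_1 = N · v_2 = (-10, -4, 0)ᵀ.

Sanity check: (A − (0)·I) v_1 = (0, 0, 0)ᵀ = 0. ✓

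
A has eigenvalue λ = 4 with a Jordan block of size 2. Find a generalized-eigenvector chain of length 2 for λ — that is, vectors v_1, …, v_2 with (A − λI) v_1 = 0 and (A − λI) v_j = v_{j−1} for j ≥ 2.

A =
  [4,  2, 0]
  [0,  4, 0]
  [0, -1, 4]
A Jordan chain for λ = 4 of length 2:
v_1 = (2, 0, -1)ᵀ
v_2 = (0, 1, 0)ᵀ

Let N = A − (4)·I. We want v_2 with N^2 v_2 = 0 but N^1 v_2 ≠ 0; then v_{j-1} := N · v_j for j = 2, …, 2.

Pick v_2 = (0, 1, 0)ᵀ.
Then v_1 = N · v_2 = (2, 0, -1)ᵀ.

Sanity check: (A − (4)·I) v_1 = (0, 0, 0)ᵀ = 0. ✓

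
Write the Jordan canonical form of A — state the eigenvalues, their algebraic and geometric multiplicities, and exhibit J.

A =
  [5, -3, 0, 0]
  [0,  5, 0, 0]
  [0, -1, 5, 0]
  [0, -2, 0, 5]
J_2(5) ⊕ J_1(5) ⊕ J_1(5)

The characteristic polynomial is
  det(x·I − A) = x^4 - 20*x^3 + 150*x^2 - 500*x + 625 = (x - 5)^4

Eigenvalues and multiplicities (the geometric multiplicity of λ is n − rank(A − λI), which equals the number of Jordan blocks for λ):
  λ = 5: algebraic multiplicity = 4, geometric multiplicity = 3

Determining the block sizes for each eigenvalue:
  λ = 5: 3 blocks summing to 4 forces exactly one block of size 2 and the rest size 1 → block sizes [2, 1, 1]

Assembling the blocks gives a Jordan form
J =
  [5, 1, 0, 0]
  [0, 5, 0, 0]
  [0, 0, 5, 0]
  [0, 0, 0, 5]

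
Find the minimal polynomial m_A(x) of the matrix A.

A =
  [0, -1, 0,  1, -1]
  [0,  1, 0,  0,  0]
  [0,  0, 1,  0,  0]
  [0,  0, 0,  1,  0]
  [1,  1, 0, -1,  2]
x^2 - 2*x + 1

The characteristic polynomial is χ_A(x) = (x - 1)^5, so the eigenvalues are known. The minimal polynomial is
  m_A(x) = Π_λ (x − λ)^{k_λ}
where k_λ is the size of the *largest* Jordan block for λ (equivalently, the smallest k with (A − λI)^k v = 0 for every generalised eigenvector v of λ).

  λ = 1: largest Jordan block has size 2, contributing (x − 1)^2

So m_A(x) = (x - 1)^2 = x^2 - 2*x + 1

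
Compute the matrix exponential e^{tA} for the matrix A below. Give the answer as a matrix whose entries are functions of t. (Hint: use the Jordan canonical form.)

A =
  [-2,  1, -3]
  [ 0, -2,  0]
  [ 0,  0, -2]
e^{tA} =
  [exp(-2*t), t*exp(-2*t), -3*t*exp(-2*t)]
  [0, exp(-2*t), 0]
  [0, 0, exp(-2*t)]

Strategy: write A = P · J · P⁻¹ where J is a Jordan canonical form, so e^{tA} = P · e^{tJ} · P⁻¹, and e^{tJ} can be computed block-by-block.

A has Jordan form
J =
  [-2,  1,  0]
  [ 0, -2,  0]
  [ 0,  0, -2]
(up to reordering of blocks).

Per-block formulas:
  For a 2×2 Jordan block J_2(-2): exp(t · J_2(-2)) = e^(-2t)·(I + t·N), where N is the 2×2 nilpotent shift.
  For a 1×1 block at λ = -2: exp(t · [-2]) = [e^(-2t)].

After assembling e^{tJ} and conjugating by P, we get:

e^{tA} =
  [exp(-2*t), t*exp(-2*t), -3*t*exp(-2*t)]
  [0, exp(-2*t), 0]
  [0, 0, exp(-2*t)]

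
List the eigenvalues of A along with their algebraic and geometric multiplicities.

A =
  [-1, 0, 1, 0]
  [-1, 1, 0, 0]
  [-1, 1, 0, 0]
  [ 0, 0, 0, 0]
λ = 0: alg = 4, geom = 2

Step 1 — factor the characteristic polynomial to read off the algebraic multiplicities:
  χ_A(x) = x^4

Step 2 — compute geometric multiplicities via the rank-nullity identity g(λ) = n − rank(A − λI):
  rank(A − (0)·I) = 2, so dim ker(A − (0)·I) = n − 2 = 2

Summary:
  λ = 0: algebraic multiplicity = 4, geometric multiplicity = 2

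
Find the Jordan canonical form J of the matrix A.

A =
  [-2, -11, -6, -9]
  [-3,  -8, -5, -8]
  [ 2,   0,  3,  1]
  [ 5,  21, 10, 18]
J_3(2) ⊕ J_1(5)

The characteristic polynomial is
  det(x·I − A) = x^4 - 11*x^3 + 42*x^2 - 68*x + 40 = (x - 5)*(x - 2)^3

Eigenvalues and multiplicities (the geometric multiplicity of λ is n − rank(A − λI), which equals the number of Jordan blocks for λ):
  λ = 2: algebraic multiplicity = 3, geometric multiplicity = 1
  λ = 5: algebraic multiplicity = 1, geometric multiplicity = 1

Determining the block sizes for each eigenvalue:
  λ = 2: one block (gm = 1), so the single block has size am = 3 → block sizes [3]
  λ = 5: one block (gm = 1), so the single block has size am = 1 → block sizes [1]

Assembling the blocks gives a Jordan form
J =
  [2, 1, 0, 0]
  [0, 2, 1, 0]
  [0, 0, 2, 0]
  [0, 0, 0, 5]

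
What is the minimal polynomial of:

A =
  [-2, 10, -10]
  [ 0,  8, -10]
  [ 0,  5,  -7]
x^2 - x - 6

The characteristic polynomial is χ_A(x) = (x - 3)*(x + 2)^2, so the eigenvalues are known. The minimal polynomial is
  m_A(x) = Π_λ (x − λ)^{k_λ}
where k_λ is the size of the *largest* Jordan block for λ (equivalently, the smallest k with (A − λI)^k v = 0 for every generalised eigenvector v of λ).

  λ = -2: largest Jordan block has size 1, contributing (x + 2)
  λ = 3: largest Jordan block has size 1, contributing (x − 3)

So m_A(x) = (x - 3)*(x + 2) = x^2 - x - 6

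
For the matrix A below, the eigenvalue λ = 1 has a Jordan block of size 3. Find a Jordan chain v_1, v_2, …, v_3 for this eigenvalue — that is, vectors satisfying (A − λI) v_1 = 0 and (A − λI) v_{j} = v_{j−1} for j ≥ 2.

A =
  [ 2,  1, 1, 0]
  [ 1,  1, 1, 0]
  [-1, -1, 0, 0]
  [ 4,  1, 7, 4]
A Jordan chain for λ = 1 of length 3:
v_1 = (1, 0, -1, 1)ᵀ
v_2 = (1, 1, -1, 1)ᵀ
v_3 = (2, 0, -1, 0)ᵀ

Let N = A − (1)·I. We want v_3 with N^3 v_3 = 0 but N^2 v_3 ≠ 0; then v_{j-1} := N · v_j for j = 3, …, 2.

Pick v_3 = (2, 0, -1, 0)ᵀ.
Then v_2 = N · v_3 = (1, 1, -1, 1)ᵀ.
Then v_1 = N · v_2 = (1, 0, -1, 1)ᵀ.

Sanity check: (A − (1)·I) v_1 = (0, 0, 0, 0)ᵀ = 0. ✓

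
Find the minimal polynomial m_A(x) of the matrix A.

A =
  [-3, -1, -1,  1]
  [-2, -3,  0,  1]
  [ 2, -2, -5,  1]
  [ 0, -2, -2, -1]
x^2 + 6*x + 9

The characteristic polynomial is χ_A(x) = (x + 3)^4, so the eigenvalues are known. The minimal polynomial is
  m_A(x) = Π_λ (x − λ)^{k_λ}
where k_λ is the size of the *largest* Jordan block for λ (equivalently, the smallest k with (A − λI)^k v = 0 for every generalised eigenvector v of λ).

  λ = -3: largest Jordan block has size 2, contributing (x + 3)^2

So m_A(x) = (x + 3)^2 = x^2 + 6*x + 9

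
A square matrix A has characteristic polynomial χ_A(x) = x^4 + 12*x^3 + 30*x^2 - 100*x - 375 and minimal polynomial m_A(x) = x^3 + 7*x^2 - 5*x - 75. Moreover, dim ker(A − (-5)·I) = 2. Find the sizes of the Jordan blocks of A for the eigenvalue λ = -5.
Block sizes for λ = -5: [2, 1]

Step 1 — from the characteristic polynomial, algebraic multiplicity of λ = -5 is 3. From dim ker(A − (-5)·I) = 2, there are exactly 2 Jordan blocks for λ = -5.
Step 2 — from the minimal polynomial, the factor (x + 5)^2 tells us the largest block for λ = -5 has size 2.
Step 3 — with total size 3, 2 blocks, and largest block 2, the block sizes (in nonincreasing order) are [2, 1].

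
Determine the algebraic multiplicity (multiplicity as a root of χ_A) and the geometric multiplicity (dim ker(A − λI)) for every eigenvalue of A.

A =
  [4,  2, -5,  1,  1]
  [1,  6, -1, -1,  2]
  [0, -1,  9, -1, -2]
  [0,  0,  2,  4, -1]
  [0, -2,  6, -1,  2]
λ = 5: alg = 5, geom = 2

Step 1 — factor the characteristic polynomial to read off the algebraic multiplicities:
  χ_A(x) = (x - 5)^5

Step 2 — compute geometric multiplicities via the rank-nullity identity g(λ) = n − rank(A − λI):
  rank(A − (5)·I) = 3, so dim ker(A − (5)·I) = n − 3 = 2

Summary:
  λ = 5: algebraic multiplicity = 5, geometric multiplicity = 2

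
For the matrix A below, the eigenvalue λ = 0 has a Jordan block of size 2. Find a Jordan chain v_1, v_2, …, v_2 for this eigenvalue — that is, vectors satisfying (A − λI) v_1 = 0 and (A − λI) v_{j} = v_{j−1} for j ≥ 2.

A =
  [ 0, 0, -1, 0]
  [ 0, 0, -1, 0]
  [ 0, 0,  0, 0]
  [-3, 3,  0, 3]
A Jordan chain for λ = 0 of length 2:
v_1 = (-1, -1, 0, 0)ᵀ
v_2 = (0, 0, 1, 0)ᵀ

Let N = A − (0)·I. We want v_2 with N^2 v_2 = 0 but N^1 v_2 ≠ 0; then v_{j-1} := N · v_j for j = 2, …, 2.

Pick v_2 = (0, 0, 1, 0)ᵀ.
Then v_1 = N · v_2 = (-1, -1, 0, 0)ᵀ.

Sanity check: (A − (0)·I) v_1 = (0, 0, 0, 0)ᵀ = 0. ✓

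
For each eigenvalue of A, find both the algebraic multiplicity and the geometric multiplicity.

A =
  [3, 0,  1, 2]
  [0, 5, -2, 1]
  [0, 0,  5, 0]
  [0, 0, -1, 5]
λ = 3: alg = 1, geom = 1; λ = 5: alg = 3, geom = 1

Step 1 — factor the characteristic polynomial to read off the algebraic multiplicities:
  χ_A(x) = (x - 5)^3*(x - 3)

Step 2 — compute geometric multiplicities via the rank-nullity identity g(λ) = n − rank(A − λI):
  rank(A − (3)·I) = 3, so dim ker(A − (3)·I) = n − 3 = 1
  rank(A − (5)·I) = 3, so dim ker(A − (5)·I) = n − 3 = 1

Summary:
  λ = 3: algebraic multiplicity = 1, geometric multiplicity = 1
  λ = 5: algebraic multiplicity = 3, geometric multiplicity = 1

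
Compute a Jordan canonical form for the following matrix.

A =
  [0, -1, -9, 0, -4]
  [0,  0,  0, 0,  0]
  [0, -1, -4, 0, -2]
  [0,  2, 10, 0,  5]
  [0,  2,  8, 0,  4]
J_3(0) ⊕ J_2(0)

The characteristic polynomial is
  det(x·I − A) = x^5

Eigenvalues and multiplicities (the geometric multiplicity of λ is n − rank(A − λI), which equals the number of Jordan blocks for λ):
  λ = 0: algebraic multiplicity = 5, geometric multiplicity = 2

Determining the block sizes for each eigenvalue:
  λ = 0: with am = 5 and gm = 2, the partition is not yet determined (e.g. several partitions of 5 into 2 parts exist). Let N = A − (0)·I. Computing rank(N^1) = 3, rank(N^2) = 1, rank(N^3) = 0; the number of blocks of size ≥ j is rank(N^{j−1}) − rank(N^j), giving [2, 2, 1]. So we have 1 block(s) of size 3, 1 block(s) of size 2 → block sizes [3, 2]

Assembling the blocks gives a Jordan form
J =
  [0, 1, 0, 0, 0]
  [0, 0, 1, 0, 0]
  [0, 0, 0, 0, 0]
  [0, 0, 0, 0, 1]
  [0, 0, 0, 0, 0]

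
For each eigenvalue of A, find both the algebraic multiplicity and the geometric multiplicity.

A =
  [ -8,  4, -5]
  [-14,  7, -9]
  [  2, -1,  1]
λ = 0: alg = 3, geom = 1

Step 1 — factor the characteristic polynomial to read off the algebraic multiplicities:
  χ_A(x) = x^3

Step 2 — compute geometric multiplicities via the rank-nullity identity g(λ) = n − rank(A − λI):
  rank(A − (0)·I) = 2, so dim ker(A − (0)·I) = n − 2 = 1

Summary:
  λ = 0: algebraic multiplicity = 3, geometric multiplicity = 1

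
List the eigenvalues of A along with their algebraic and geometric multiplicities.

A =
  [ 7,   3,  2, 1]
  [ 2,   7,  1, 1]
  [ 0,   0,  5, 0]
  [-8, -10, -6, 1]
λ = 5: alg = 4, geom = 2

Step 1 — factor the characteristic polynomial to read off the algebraic multiplicities:
  χ_A(x) = (x - 5)^4

Step 2 — compute geometric multiplicities via the rank-nullity identity g(λ) = n − rank(A − λI):
  rank(A − (5)·I) = 2, so dim ker(A − (5)·I) = n − 2 = 2

Summary:
  λ = 5: algebraic multiplicity = 4, geometric multiplicity = 2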